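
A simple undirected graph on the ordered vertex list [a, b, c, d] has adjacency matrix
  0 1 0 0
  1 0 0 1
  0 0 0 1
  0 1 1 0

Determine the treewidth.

A width-1 tree decomposition is:
Bags: B1 = {c, d}  B2 = {b, d}  B3 = {a, b}
Tree: B1–B2, B2–B3
Each bag holds 2 vertices, so the decomposition has width 1, which upper-bounds the treewidth. G has an edge, so its treewidth is at least 1. Therefore the treewidth is 1.

1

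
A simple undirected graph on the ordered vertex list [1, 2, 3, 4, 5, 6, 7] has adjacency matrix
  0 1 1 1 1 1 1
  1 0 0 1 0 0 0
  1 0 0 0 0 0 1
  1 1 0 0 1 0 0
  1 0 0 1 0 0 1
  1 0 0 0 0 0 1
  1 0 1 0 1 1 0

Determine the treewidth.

2

A width-2 tree decomposition is:
Bags: B1 = {1, 5, 7}  B2 = {1, 4, 5}  B3 = {1, 2, 4}  B4 = {1, 6, 7}  B5 = {1, 3, 7}
Tree: B1–B2, B2–B3, B1–B4, B4–B5
The largest bag has 3 vertices, giving width 2; this decomposition certifies tw(G) ≤ 2. Conversely, {1, 2, 4} is a clique of size 3, and the vertices of any clique must share a bag in every tree decomposition; so some bag has ≥ 3 vertices and tw(G) ≥ 2. Hence tw(G) = 2 exactly.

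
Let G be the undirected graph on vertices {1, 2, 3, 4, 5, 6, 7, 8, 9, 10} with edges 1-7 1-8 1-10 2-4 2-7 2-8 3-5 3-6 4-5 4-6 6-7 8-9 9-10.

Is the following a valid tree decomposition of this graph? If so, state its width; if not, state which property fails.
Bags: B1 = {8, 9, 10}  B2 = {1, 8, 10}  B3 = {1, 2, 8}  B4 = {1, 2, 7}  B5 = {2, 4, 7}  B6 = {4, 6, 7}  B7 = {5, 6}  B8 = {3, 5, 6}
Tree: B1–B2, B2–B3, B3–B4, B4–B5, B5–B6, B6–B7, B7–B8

No — edge (4,5) lies in no bag.

A tree decomposition must satisfy three properties: every vertex lies in some bag; for every edge, both endpoints lie together in some bag; and for every vertex, the bags containing it form a connected subtree. Here edge (4,5) lies in no bag, so the decomposition is invalid.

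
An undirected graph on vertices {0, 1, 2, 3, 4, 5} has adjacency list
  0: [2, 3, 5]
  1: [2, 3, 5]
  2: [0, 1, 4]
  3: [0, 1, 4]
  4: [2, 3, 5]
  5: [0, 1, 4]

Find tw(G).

3

A width-3 tree decomposition is:
Bags: B1 = {0, 1, 4, 5}  B2 = {0, 1, 3, 4}  B3 = {0, 1, 2, 4}
Tree: B1–B2, B2–B3
The largest bag has 4 vertices, giving width 3; this decomposition certifies tw(G) ≤ 3. For the lower bound: the 4 vertex sets {0,5}, {1,3}, {4}, {2} are disjoint, each induces a connected subgraph, and every pair is joined by at least one edge of G. Contracting each set to a single vertex therefore yields K_{4} as a minor, and since treewidth is minor-monotone, tw(G) ≥ tw(K_{4}) = 3. Therefore the treewidth is 3.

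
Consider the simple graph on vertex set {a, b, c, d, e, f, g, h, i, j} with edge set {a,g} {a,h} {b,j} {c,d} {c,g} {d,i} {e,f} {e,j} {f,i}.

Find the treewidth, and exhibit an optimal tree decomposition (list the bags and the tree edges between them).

Treewidth 1.
One optimal decomposition is:
Bags: B1 = {b, j}  B2 = {e, j}  B3 = {e, f}  B4 = {f, i}  B5 = {d, i}  B6 = {c, d}  B7 = {c, g}  B8 = {a, g}  B9 = {a, h}
Tree: B1–B2, B2–B3, B3–B4, B4–B5, B5–B6, B6–B7, B7–B8, B8–B9

Every bag has size at most 2, so the width is 2 − 1 = 1 and tw(G) ≤ 1. Any graph with an edge has treewidth ≥ 1, and G has the edge b–j. Combining the bounds, tw(G) = 1.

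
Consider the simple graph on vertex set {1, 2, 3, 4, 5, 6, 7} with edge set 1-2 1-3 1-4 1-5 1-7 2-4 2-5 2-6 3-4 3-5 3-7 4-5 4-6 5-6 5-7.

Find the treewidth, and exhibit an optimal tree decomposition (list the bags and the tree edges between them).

Every bag has size at most 4, so the width is 4 − 1 = 3 and tw(G) ≤ 3. Conversely, {1, 2, 4, 5} is a clique of size 4, and the vertices of any clique must share a bag in every tree decomposition; so some bag has ≥ 4 vertices and tw(G) ≥ 3. Therefore the treewidth is 3.

Treewidth 3.
One such decomposition:
Bags: B1 = {1, 2, 4, 5}  B2 = {2, 4, 5, 6}  B3 = {1, 3, 4, 5}  B4 = {1, 3, 5, 7}
Tree: B1–B2, B1–B3, B3–B4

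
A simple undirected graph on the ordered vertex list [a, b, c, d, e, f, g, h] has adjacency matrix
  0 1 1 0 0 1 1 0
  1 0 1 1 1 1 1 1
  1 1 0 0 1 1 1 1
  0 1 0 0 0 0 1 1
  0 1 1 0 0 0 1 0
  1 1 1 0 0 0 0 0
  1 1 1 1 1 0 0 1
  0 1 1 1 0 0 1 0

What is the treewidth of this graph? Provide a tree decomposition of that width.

Treewidth 3.
Bags: B1 = {b, d, g, h}  B2 = {b, c, g, h}  B3 = {a, b, c, g}  B4 = {a, b, c, f}  B5 = {b, c, e, g}
Tree: B1–B2, B2–B3, B3–B4, B3–B5

Each bag holds 4 vertices, so the decomposition has width 3, which upper-bounds the treewidth. For the lower bound, the 4 vertices {b, d, g, h} are pairwise adjacent, and any tree decomposition puts a clique entirely inside one bag — forcing width ≥ 3. Hence tw(G) = 3 exactly.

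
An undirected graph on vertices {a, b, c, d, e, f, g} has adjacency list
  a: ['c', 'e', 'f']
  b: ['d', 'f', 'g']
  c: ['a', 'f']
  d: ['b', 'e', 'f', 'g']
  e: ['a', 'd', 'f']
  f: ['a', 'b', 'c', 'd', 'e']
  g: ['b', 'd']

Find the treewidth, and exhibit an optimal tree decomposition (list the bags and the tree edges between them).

Treewidth 2.
Bags: B1 = {a, e, f}  B2 = {d, e, f}  B3 = {a, c, f}  B4 = {b, d, f}  B5 = {b, d, g}
Tree: B1–B2, B1–B3, B2–B4, B4–B5

Every bag has size at most 3, so the width is 3 − 1 = 2 and tw(G) ≤ 2. Conversely, {b, d, g} is a clique of size 3, and the vertices of any clique must share a bag in every tree decomposition; so some bag has ≥ 3 vertices and tw(G) ≥ 2. Combining the bounds, tw(G) = 2.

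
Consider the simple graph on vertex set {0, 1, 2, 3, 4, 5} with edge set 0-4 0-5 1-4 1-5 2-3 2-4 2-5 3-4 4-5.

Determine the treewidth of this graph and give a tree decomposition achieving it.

Treewidth 2.
Bags: B1 = {1, 4, 5}  B2 = {2, 4, 5}  B3 = {0, 4, 5}  B4 = {2, 3, 4}
Tree: B1–B2, B2–B3, B2–B4

Each bag holds 3 vertices, so the decomposition has width 2, which upper-bounds the treewidth. On the other hand G contains the 3-clique {2, 3, 4}. A clique must lie in a single bag of any decomposition, so no decomposition can have width below 2. Therefore the treewidth is 2.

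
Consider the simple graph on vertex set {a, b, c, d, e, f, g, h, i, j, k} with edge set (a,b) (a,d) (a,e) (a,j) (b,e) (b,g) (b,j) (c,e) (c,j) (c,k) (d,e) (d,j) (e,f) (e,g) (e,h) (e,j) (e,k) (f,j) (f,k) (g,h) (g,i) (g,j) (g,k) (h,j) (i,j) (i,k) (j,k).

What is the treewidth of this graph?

A width-3 tree decomposition is:
Bags: B1 = {a, b, e, j}  B2 = {b, e, g, j}  B3 = {e, g, j, k}  B4 = {c, e, j, k}  B5 = {a, d, e, j}  B6 = {e, g, h, j}  B7 = {g, i, j, k}  B8 = {e, f, j, k}
Tree: B1–B2, B2–B3, B3–B4, B1–B5, B3–B6, B3–B7, B4–B8
Every bag has size at most 4, so the width is 4 − 1 = 3 and tw(G) ≤ 3. For the lower bound, the 4 vertices {a, d, e, j} are pairwise adjacent, and any tree decomposition puts a clique entirely inside one bag — forcing width ≥ 3. Therefore the treewidth is 3.

3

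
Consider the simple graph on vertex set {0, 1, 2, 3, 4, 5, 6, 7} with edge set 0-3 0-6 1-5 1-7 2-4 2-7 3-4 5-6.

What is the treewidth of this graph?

2

A width-2 tree decomposition is:
Bags: B1 = {1, 2, 7}  B2 = {1, 2, 5}  B3 = {2, 5, 6}  B4 = {0, 2, 6}  B5 = {0, 2, 3}  B6 = {2, 3, 4}
Tree: B1–B2, B2–B3, B3–B4, B4–B5, B5–B6
The largest bag has 3 vertices, giving width 2; this decomposition certifies tw(G) ≤ 2. For the lower bound, G contains the cycle 2–7–1–5–6–0–3–4–2, so G is not a forest; only forests have treewidth ≤ 1, hence tw(G) ≥ 2. The upper and lower bounds meet at 2, so that is the treewidth.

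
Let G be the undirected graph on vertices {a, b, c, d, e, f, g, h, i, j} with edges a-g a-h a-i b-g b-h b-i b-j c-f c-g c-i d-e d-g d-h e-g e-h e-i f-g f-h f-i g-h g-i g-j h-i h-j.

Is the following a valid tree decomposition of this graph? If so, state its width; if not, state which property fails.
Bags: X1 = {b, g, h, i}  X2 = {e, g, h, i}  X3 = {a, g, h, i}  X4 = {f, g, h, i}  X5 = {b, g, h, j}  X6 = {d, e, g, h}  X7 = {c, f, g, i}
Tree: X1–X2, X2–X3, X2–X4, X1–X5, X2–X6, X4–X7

Yes; width 3.

Every vertex of G appears in some bag (union = {a, b, c, d, e, f, g, h, i, j}); every edge is covered by a bag; and for each vertex v the set of bags containing v is connected in the bag tree. The decomposition is therefore valid. The largest bag has 4 vertices, so the width is 3.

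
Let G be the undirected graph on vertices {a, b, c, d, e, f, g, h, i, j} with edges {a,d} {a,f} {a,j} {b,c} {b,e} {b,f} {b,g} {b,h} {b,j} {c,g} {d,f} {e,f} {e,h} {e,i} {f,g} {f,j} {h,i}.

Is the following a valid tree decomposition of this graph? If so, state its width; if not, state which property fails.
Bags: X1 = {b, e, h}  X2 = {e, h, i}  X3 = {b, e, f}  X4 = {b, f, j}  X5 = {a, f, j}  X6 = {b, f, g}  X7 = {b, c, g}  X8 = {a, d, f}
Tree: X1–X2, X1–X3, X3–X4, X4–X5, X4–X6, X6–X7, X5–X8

Yes; width 2.

Checking the three conditions: (i) the bags cover all of {a, b, c, d, e, f, g, h, i, j}; (ii) for each edge, some bag contains both endpoints; (iii) the bags containing any fixed vertex form a subtree. All hold, so the decomposition is valid with width 3 − 1 = 2.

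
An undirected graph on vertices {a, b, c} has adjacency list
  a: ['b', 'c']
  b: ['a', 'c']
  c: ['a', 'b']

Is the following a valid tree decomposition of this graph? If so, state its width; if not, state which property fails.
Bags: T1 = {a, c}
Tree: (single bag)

A tree decomposition must satisfy three properties: every vertex lies in some bag; for every edge, both endpoints lie together in some bag; and for every vertex, the bags containing it form a connected subtree. Here vertex b appears in no bag, so the decomposition is invalid.

No — vertex b appears in no bag.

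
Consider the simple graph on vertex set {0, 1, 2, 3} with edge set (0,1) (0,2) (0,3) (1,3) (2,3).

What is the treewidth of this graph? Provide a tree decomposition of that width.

Every bag has size at most 3, so the width is 3 − 1 = 2 and tw(G) ≤ 2. On the other hand G contains the 3-clique {0, 1, 3}. A clique must lie in a single bag of any decomposition, so no decomposition can have width below 2. Therefore the treewidth is 2.

Treewidth 2.
One such decomposition:
Bags: B1 = {0, 2, 3}  B2 = {0, 1, 3}
Tree: B1–B2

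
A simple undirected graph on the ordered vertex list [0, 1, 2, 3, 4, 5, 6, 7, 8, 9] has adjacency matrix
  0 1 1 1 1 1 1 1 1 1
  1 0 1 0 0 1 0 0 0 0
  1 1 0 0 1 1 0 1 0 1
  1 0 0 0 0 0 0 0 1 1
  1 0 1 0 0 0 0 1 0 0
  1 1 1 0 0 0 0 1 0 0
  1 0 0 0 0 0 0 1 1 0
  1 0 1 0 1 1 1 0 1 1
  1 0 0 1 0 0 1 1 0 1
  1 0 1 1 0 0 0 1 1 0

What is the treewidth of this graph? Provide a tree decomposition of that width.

Treewidth 3.
One such decomposition:
Bags: B1 = {0, 7, 8, 9}  B2 = {0, 6, 7, 8}  B3 = {0, 3, 8, 9}  B4 = {0, 2, 7, 9}  B5 = {0, 2, 4, 7}  B6 = {0, 2, 5, 7}  B7 = {0, 1, 2, 5}
Tree: B1–B2, B1–B3, B1–B4, B4–B5, B4–B6, B6–B7

Every bag has size at most 4, so the width is 4 − 1 = 3 and tw(G) ≤ 3. On the other hand G contains the 4-clique {0, 1, 2, 5}. A clique must lie in a single bag of any decomposition, so no decomposition can have width below 3. The upper and lower bounds meet at 3, so that is the treewidth.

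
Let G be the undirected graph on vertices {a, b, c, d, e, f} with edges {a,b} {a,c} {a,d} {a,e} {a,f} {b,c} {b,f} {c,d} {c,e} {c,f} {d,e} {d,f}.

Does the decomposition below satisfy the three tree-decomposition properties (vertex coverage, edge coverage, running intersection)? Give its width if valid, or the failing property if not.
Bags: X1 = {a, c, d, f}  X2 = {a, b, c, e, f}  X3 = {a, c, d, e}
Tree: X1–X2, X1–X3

A tree decomposition must satisfy three properties: every vertex lies in some bag; for every edge, both endpoints lie together in some bag; and for every vertex, the bags containing it form a connected subtree. Here bags containing vertex e are not connected in the tree, so the decomposition is invalid.

No — bags containing vertex e are not connected in the tree.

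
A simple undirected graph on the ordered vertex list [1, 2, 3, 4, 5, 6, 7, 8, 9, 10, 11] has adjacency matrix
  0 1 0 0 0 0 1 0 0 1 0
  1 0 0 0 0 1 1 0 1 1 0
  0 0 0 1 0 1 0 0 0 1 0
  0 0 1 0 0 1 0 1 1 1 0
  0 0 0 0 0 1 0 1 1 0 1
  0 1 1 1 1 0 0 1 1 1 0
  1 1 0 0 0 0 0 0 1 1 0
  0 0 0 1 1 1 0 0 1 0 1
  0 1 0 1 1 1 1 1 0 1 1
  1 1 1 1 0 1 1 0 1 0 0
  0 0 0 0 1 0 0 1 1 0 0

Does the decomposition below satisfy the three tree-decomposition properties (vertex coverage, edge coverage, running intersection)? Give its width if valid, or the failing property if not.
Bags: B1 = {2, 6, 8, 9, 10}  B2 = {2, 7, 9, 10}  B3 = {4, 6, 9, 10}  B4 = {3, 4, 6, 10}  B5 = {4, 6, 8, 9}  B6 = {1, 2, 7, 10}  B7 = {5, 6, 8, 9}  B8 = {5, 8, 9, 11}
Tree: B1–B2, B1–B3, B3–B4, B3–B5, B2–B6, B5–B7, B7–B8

No — bags containing vertex 8 are not connected in the tree.

A tree decomposition must satisfy three properties: every vertex lies in some bag; for every edge, both endpoints lie together in some bag; and for every vertex, the bags containing it form a connected subtree. Here bags containing vertex 8 are not connected in the tree, so the decomposition is invalid.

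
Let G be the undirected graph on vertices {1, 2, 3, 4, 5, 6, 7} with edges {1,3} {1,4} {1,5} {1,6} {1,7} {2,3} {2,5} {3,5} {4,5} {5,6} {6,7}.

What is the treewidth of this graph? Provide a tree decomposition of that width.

Treewidth 2.
Bags: B1 = {1, 4, 5}  B2 = {1, 3, 5}  B3 = {2, 3, 5}  B4 = {1, 5, 6}  B5 = {1, 6, 7}
Tree: B1–B2, B2–B3, B2–B4, B4–B5

Each bag holds 3 vertices, so the decomposition has width 2, which upper-bounds the treewidth. Conversely, {1, 3, 5} is a clique of size 3, and the vertices of any clique must share a bag in every tree decomposition; so some bag has ≥ 3 vertices and tw(G) ≥ 2. The upper and lower bounds meet at 2, so that is the treewidth.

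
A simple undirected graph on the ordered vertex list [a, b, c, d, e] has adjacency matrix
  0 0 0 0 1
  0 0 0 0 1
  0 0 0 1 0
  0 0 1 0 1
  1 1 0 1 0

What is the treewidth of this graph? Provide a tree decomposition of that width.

Every bag has size at most 2, so the width is 2 − 1 = 1 and tw(G) ≤ 1. G has an edge, so its treewidth is at least 1. Combining the bounds, tw(G) = 1.

Treewidth 1.
One optimal decomposition is:
Bags: B1 = {a, e}  B2 = {b, e}  B3 = {d, e}  B4 = {c, d}
Tree: B1–B2, B1–B3, B3–B4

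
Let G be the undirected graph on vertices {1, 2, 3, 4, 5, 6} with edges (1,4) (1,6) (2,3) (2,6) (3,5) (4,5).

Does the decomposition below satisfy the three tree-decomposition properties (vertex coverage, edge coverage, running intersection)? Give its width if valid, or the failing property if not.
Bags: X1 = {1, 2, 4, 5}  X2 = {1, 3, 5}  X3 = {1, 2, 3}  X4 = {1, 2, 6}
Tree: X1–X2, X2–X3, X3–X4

A tree decomposition must satisfy three properties: every vertex lies in some bag; for every edge, both endpoints lie together in some bag; and for every vertex, the bags containing it form a connected subtree. Here bags containing vertex 2 are not connected in the tree, so the decomposition is invalid.

No — bags containing vertex 2 are not connected in the tree.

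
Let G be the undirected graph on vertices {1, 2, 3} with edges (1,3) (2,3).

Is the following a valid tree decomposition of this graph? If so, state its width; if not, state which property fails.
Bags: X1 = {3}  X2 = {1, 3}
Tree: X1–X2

A tree decomposition must satisfy three properties: every vertex lies in some bag; for every edge, both endpoints lie together in some bag; and for every vertex, the bags containing it form a connected subtree. Here vertex 2 appears in no bag, so the decomposition is invalid.

No — vertex 2 appears in no bag.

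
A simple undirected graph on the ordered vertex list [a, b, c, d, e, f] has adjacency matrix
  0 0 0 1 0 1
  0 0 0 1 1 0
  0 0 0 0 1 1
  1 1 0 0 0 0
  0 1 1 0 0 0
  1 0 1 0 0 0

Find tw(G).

A width-2 tree decomposition is:
Bags: B1 = {c, e, f}  B2 = {a, e, f}  B3 = {a, d, e}  B4 = {b, d, e}
Tree: B1–B2, B2–B3, B3–B4
The largest bag has 3 vertices, giving width 2; this decomposition certifies tw(G) ≤ 2. For the lower bound, G contains the cycle e–c–f–a–d–b–e, so G is not a forest; only forests have treewidth ≤ 1, hence tw(G) ≥ 2. Combining the bounds, tw(G) = 2.

2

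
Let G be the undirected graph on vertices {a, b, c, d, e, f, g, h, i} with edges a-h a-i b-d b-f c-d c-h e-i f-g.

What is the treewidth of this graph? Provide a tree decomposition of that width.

Treewidth 1.
Bags: B1 = {e, i}  B2 = {a, i}  B3 = {a, h}  B4 = {c, h}  B5 = {c, d}  B6 = {b, d}  B7 = {b, f}  B8 = {f, g}
Tree: B1–B2, B2–B3, B3–B4, B4–B5, B5–B6, B6–B7, B7–B8

Each bag holds 2 vertices, so the decomposition has width 1, which upper-bounds the treewidth. G has an edge, so its treewidth is at least 1. Hence tw(G) = 1 exactly.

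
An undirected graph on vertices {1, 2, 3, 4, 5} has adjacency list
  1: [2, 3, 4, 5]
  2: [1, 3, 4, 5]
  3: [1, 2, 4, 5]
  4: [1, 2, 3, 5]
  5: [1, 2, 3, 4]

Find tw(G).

A width-4 tree decomposition is:
Bags: B1 = {1, 2, 3, 4, 5}
Tree: (single bag)
A single bag containing all 5 vertices is trivially a valid decomposition of width 4. Conversely, {1, 2, 3, 4, 5} is a clique of size 5, and the vertices of any clique must share a bag in every tree decomposition; so some bag has ≥ 5 vertices and tw(G) ≥ 4. Combining the bounds, tw(G) = 4.

4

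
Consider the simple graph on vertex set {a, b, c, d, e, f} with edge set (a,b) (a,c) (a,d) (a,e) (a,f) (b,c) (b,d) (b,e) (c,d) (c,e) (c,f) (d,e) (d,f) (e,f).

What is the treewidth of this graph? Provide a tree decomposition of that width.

Treewidth 4.
One optimal decomposition is:
Bags: B1 = {a, c, d, e, f}  B2 = {a, b, c, d, e}
Tree: B1–B2

The largest bag has 5 vertices, giving width 4; this decomposition certifies tw(G) ≤ 4. On the other hand G contains the 5-clique {a, c, d, e, f}. A clique must lie in a single bag of any decomposition, so no decomposition can have width below 4. Hence tw(G) = 4 exactly.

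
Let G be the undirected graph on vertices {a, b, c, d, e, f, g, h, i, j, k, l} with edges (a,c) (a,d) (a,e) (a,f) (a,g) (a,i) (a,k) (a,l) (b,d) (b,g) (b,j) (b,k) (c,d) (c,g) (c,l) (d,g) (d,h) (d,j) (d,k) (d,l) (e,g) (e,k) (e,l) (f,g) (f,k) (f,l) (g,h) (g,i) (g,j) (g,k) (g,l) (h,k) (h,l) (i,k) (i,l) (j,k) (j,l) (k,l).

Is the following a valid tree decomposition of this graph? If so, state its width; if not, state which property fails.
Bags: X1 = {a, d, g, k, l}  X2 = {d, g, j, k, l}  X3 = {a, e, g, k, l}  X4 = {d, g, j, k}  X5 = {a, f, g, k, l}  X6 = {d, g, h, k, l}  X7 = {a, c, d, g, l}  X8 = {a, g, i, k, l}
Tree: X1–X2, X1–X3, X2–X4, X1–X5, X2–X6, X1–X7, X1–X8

No — vertex b appears in no bag.

A tree decomposition must satisfy three properties: every vertex lies in some bag; for every edge, both endpoints lie together in some bag; and for every vertex, the bags containing it form a connected subtree. Here vertex b appears in no bag, so the decomposition is invalid.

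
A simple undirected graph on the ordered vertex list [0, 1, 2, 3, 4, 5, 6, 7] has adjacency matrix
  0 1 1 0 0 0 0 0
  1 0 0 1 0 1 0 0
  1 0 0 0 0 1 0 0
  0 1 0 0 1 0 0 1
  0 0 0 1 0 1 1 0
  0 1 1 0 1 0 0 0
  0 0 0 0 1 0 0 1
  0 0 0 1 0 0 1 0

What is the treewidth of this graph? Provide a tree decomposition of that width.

Each bag holds 3 vertices, so the decomposition has width 2, which upper-bounds the treewidth. The edges 0–2–5–1–0 form a cycle, so G is not a tree and its treewidth is at least 2. Hence tw(G) = 2 exactly.

Treewidth 2.
Bags: B1 = {0, 1, 2}  B2 = {1, 2, 5}  B3 = {1, 3, 5}  B4 = {3, 4, 5}  B5 = {3, 4, 7}  B6 = {4, 6, 7}
Tree: B1–B2, B2–B3, B3–B4, B4–B5, B5–B6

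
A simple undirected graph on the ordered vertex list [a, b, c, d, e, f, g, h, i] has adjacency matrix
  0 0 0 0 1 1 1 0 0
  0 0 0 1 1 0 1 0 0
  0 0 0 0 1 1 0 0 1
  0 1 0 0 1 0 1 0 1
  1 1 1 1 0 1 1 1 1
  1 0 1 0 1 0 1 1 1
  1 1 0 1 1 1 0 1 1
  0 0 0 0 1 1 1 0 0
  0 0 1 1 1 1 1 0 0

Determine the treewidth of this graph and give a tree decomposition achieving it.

The largest bag has 4 vertices, giving width 3; this decomposition certifies tw(G) ≤ 3. On the other hand G contains the 4-clique {b, d, e, g}. A clique must lie in a single bag of any decomposition, so no decomposition can have width below 3. Hence tw(G) = 3 exactly.

Treewidth 3.
One such decomposition:
Bags: B1 = {a, e, f, g}  B2 = {e, f, g, i}  B3 = {d, e, g, i}  B4 = {b, d, e, g}  B5 = {e, f, g, h}  B6 = {c, e, f, i}
Tree: B1–B2, B2–B3, B3–B4, B1–B5, B2–B6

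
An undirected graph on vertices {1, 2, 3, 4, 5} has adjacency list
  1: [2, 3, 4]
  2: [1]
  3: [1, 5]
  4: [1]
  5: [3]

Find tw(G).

A width-1 tree decomposition is:
Bags: B1 = {1, 2}  B2 = {1, 4}  B3 = {1, 3}  B4 = {3, 5}
Tree: B1–B2, B1–B3, B3–B4
Every bag has size at most 2, so the width is 2 − 1 = 1 and tw(G) ≤ 1. Any graph with an edge has treewidth ≥ 1, and G has the edge 2–1. The upper and lower bounds meet at 1, so that is the treewidth.

1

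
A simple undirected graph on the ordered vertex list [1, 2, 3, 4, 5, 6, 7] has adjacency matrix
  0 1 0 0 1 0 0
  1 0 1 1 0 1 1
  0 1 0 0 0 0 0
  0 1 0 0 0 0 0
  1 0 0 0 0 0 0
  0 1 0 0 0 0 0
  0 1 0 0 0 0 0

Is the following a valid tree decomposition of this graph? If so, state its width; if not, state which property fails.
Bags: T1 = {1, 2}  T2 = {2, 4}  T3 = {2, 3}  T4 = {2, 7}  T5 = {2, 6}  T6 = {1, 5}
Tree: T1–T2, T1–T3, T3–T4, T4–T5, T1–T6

Every vertex of G appears in some bag (union = {1, 2, 3, 4, 5, 6, 7}); every edge is covered by a bag; and for each vertex v the set of bags containing v is connected in the bag tree. The decomposition is therefore valid. The largest bag has 2 vertices, so the width is 1.

Yes; width 1.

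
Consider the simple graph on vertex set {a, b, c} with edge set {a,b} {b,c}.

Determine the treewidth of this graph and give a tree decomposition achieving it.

Treewidth 1.
One such decomposition:
Bags: B1 = {a, b}  B2 = {b, c}
Tree: B1–B2

Every bag has size at most 2, so the width is 2 − 1 = 1 and tw(G) ≤ 1. G has an edge, so its treewidth is at least 1. Therefore the treewidth is 1.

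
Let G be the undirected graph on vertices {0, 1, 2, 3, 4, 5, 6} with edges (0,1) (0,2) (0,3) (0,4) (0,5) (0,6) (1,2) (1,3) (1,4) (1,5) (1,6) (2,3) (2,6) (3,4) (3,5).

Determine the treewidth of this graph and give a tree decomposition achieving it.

Treewidth 3.
One optimal decomposition is:
Bags: B1 = {0, 1, 2, 3}  B2 = {0, 1, 2, 6}  B3 = {0, 1, 3, 5}  B4 = {0, 1, 3, 4}
Tree: B1–B2, B1–B3, B3–B4

The largest bag has 4 vertices, giving width 3; this decomposition certifies tw(G) ≤ 3. On the other hand G contains the 4-clique {0, 1, 2, 3}. A clique must lie in a single bag of any decomposition, so no decomposition can have width below 3. Combining the bounds, tw(G) = 3.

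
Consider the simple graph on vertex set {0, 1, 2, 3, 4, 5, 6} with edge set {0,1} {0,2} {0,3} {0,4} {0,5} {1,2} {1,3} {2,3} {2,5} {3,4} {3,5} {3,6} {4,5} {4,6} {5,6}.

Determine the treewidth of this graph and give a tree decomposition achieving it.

Treewidth 3.
Bags: B1 = {0, 2, 3, 5}  B2 = {0, 3, 4, 5}  B3 = {3, 4, 5, 6}  B4 = {0, 1, 2, 3}
Tree: B1–B2, B2–B3, B1–B4

The largest bag has 4 vertices, giving width 3; this decomposition certifies tw(G) ≤ 3. Conversely, {0, 1, 2, 3} is a clique of size 4, and the vertices of any clique must share a bag in every tree decomposition; so some bag has ≥ 4 vertices and tw(G) ≥ 3. Hence tw(G) = 3 exactly.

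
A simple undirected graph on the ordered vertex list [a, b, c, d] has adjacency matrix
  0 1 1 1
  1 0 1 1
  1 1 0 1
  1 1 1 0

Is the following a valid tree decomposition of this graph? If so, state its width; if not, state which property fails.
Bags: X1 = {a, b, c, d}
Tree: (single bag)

Yes; width 3.

Vertex coverage: the bags together contain {a, b, c, d}, the full vertex set. Edge coverage: each edge of G has both endpoints in at least one bag. Running intersection: for every vertex, the bags containing it form a connected subtree. All three properties hold, so this is a valid tree decomposition of width max|bag| − 1 = 3, and hence tw(G) ≤ 3.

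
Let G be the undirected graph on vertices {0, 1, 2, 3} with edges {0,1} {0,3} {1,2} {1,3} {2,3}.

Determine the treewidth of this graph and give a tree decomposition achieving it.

Every bag has size at most 3, so the width is 3 − 1 = 2 and tw(G) ≤ 2. Conversely, {0, 1, 3} is a clique of size 3, and the vertices of any clique must share a bag in every tree decomposition; so some bag has ≥ 3 vertices and tw(G) ≥ 2. Hence tw(G) = 2 exactly.

Treewidth 2.
One optimal decomposition is:
Bags: B1 = {1, 2, 3}  B2 = {0, 1, 3}
Tree: B1–B2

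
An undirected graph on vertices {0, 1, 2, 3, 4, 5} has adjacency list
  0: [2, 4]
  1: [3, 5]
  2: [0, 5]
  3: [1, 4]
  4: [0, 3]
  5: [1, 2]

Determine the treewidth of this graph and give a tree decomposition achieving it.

Each bag holds 3 vertices, so the decomposition has width 2, which upper-bounds the treewidth. For the lower bound, G contains the cycle 5–1–3–4–0–2–5, so G is not a forest; only forests have treewidth ≤ 1, hence tw(G) ≥ 2. Combining the bounds, tw(G) = 2.

Treewidth 2.
One optimal decomposition is:
Bags: B1 = {1, 3, 5}  B2 = {3, 4, 5}  B3 = {0, 4, 5}  B4 = {0, 2, 5}
Tree: B1–B2, B2–B3, B3–B4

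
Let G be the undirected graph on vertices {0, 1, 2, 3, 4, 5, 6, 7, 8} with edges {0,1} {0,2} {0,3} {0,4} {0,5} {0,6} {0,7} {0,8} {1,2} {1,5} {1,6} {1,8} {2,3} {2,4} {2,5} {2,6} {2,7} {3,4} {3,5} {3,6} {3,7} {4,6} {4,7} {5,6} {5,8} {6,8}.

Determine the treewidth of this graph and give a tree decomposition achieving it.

The largest bag has 5 vertices, giving width 4; this decomposition certifies tw(G) ≤ 4. On the other hand G contains the 5-clique {0, 1, 5, 6, 8}. A clique must lie in a single bag of any decomposition, so no decomposition can have width below 4. Hence tw(G) = 4 exactly.

Treewidth 4.
Bags: B1 = {0, 2, 3, 4, 6}  B2 = {0, 2, 3, 5, 6}  B3 = {0, 1, 2, 5, 6}  B4 = {0, 1, 5, 6, 8}  B5 = {0, 2, 3, 4, 7}
Tree: B1–B2, B2–B3, B3–B4, B1–B5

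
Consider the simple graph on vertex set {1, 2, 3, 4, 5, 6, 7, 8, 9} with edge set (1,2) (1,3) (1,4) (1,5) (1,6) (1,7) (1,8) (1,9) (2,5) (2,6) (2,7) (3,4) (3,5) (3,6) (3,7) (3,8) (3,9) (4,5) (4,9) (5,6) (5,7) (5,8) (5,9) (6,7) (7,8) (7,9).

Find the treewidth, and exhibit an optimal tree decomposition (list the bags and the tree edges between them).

Treewidth 4.
One such decomposition:
Bags: B1 = {1, 3, 5, 7, 8}  B2 = {1, 3, 5, 6, 7}  B3 = {1, 2, 5, 6, 7}  B4 = {1, 3, 5, 7, 9}  B5 = {1, 3, 4, 5, 9}
Tree: B1–B2, B2–B3, B1–B4, B4–B5

Every bag has size at most 5, so the width is 5 − 1 = 4 and tw(G) ≤ 4. On the other hand G contains the 5-clique {1, 2, 5, 6, 7}. A clique must lie in a single bag of any decomposition, so no decomposition can have width below 4. Combining the bounds, tw(G) = 4.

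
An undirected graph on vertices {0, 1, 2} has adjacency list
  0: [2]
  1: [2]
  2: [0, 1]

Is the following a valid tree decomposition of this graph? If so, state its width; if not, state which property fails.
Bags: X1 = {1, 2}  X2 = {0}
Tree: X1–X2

A tree decomposition must satisfy three properties: every vertex lies in some bag; for every edge, both endpoints lie together in some bag; and for every vertex, the bags containing it form a connected subtree. Here edge (2,0) lies in no bag, so the decomposition is invalid.

No — edge (2,0) lies in no bag.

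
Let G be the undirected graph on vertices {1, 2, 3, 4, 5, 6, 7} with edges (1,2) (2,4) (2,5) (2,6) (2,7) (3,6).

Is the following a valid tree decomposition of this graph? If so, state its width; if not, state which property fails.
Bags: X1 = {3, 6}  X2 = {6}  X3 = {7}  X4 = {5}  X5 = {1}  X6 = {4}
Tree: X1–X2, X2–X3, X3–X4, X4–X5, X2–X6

A tree decomposition must satisfy three properties: every vertex lies in some bag; for every edge, both endpoints lie together in some bag; and for every vertex, the bags containing it form a connected subtree. Here vertex 2 appears in no bag, so the decomposition is invalid.

No — vertex 2 appears in no bag.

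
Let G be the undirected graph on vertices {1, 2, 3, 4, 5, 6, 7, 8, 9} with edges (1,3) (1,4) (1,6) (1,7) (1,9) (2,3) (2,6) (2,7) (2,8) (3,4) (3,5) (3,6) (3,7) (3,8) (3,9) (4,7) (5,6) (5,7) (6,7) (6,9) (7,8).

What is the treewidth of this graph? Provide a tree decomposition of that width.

Each bag holds 4 vertices, so the decomposition has width 3, which upper-bounds the treewidth. On the other hand G contains the 4-clique {1, 3, 6, 9}. A clique must lie in a single bag of any decomposition, so no decomposition can have width below 3. Combining the bounds, tw(G) = 3.

Treewidth 3.
Bags: B1 = {1, 3, 6, 7}  B2 = {1, 3, 4, 7}  B3 = {2, 3, 6, 7}  B4 = {1, 3, 6, 9}  B5 = {2, 3, 7, 8}  B6 = {3, 5, 6, 7}
Tree: B1–B2, B1–B3, B1–B4, B3–B5, B3–B6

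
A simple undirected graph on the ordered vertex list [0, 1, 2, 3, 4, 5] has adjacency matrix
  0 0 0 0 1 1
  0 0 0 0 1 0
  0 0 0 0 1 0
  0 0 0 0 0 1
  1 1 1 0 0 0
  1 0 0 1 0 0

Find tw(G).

A width-1 tree decomposition is:
Bags: B1 = {0, 4}  B2 = {2, 4}  B3 = {0, 5}  B4 = {3, 5}  B5 = {1, 4}
Tree: B1–B2, B1–B3, B3–B4, B2–B5
Every bag has size at most 2, so the width is 2 − 1 = 1 and tw(G) ≤ 1. G has an edge, so its treewidth is at least 1. Combining the bounds, tw(G) = 1.

1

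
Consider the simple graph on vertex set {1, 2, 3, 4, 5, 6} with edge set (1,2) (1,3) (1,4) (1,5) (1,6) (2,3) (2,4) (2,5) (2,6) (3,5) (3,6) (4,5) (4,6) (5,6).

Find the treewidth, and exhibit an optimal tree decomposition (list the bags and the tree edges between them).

Each bag holds 5 vertices, so the decomposition has width 4, which upper-bounds the treewidth. On the other hand G contains the 5-clique {1, 2, 3, 5, 6}. A clique must lie in a single bag of any decomposition, so no decomposition can have width below 4. Hence tw(G) = 4 exactly.

Treewidth 4.
One such decomposition:
Bags: B1 = {1, 2, 4, 5, 6}  B2 = {1, 2, 3, 5, 6}
Tree: B1–B2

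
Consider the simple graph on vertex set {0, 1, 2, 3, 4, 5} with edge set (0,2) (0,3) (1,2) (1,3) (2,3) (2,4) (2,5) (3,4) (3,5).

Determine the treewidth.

2

A width-2 tree decomposition is:
Bags: B1 = {0, 2, 3}  B2 = {2, 3, 5}  B3 = {2, 3, 4}  B4 = {1, 2, 3}
Tree: B1–B2, B1–B3, B1–B4
The largest bag has 3 vertices, giving width 2; this decomposition certifies tw(G) ≤ 2. On the other hand G contains the 3-clique {0, 2, 3}. A clique must lie in a single bag of any decomposition, so no decomposition can have width below 2. Combining the bounds, tw(G) = 2.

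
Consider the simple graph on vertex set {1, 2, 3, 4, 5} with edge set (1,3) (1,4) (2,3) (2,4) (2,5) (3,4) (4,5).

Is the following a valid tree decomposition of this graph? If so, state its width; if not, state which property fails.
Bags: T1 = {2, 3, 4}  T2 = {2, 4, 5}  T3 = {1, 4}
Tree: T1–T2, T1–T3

A tree decomposition must satisfy three properties: every vertex lies in some bag; for every edge, both endpoints lie together in some bag; and for every vertex, the bags containing it form a connected subtree. Here edge (3,1) lies in no bag, so the decomposition is invalid.

No — edge (3,1) lies in no bag.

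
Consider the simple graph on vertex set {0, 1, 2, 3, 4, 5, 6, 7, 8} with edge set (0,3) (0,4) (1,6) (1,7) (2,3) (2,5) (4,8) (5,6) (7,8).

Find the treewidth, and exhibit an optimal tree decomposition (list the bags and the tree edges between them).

Treewidth 2.
One optimal decomposition is:
Bags: B1 = {0, 2, 3}  B2 = {0, 2, 5}  B3 = {0, 5, 6}  B4 = {0, 1, 6}  B5 = {0, 1, 7}  B6 = {0, 7, 8}  B7 = {0, 4, 8}
Tree: B1–B2, B2–B3, B3–B4, B4–B5, B5–B6, B6–B7

Every bag has size at most 3, so the width is 3 − 1 = 2 and tw(G) ≤ 2. For the lower bound, G contains the cycle 0–3–2–5–6–1–7–8–4–0, so G is not a forest; only forests have treewidth ≤ 1, hence tw(G) ≥ 2. The upper and lower bounds meet at 2, so that is the treewidth.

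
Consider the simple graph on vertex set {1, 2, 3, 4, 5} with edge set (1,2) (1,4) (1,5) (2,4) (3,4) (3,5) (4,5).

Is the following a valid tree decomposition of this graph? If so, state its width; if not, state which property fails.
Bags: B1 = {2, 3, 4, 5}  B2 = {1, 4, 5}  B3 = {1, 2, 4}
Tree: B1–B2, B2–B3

A tree decomposition must satisfy three properties: every vertex lies in some bag; for every edge, both endpoints lie together in some bag; and for every vertex, the bags containing it form a connected subtree. Here bags containing vertex 2 are not connected in the tree, so the decomposition is invalid.

No — bags containing vertex 2 are not connected in the tree.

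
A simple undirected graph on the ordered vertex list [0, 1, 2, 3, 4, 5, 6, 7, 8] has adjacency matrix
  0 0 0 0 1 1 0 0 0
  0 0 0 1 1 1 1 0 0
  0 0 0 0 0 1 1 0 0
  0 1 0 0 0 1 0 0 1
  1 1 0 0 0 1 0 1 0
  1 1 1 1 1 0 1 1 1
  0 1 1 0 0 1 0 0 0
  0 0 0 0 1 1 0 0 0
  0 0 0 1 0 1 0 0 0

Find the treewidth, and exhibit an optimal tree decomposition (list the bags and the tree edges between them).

Treewidth 2.
One such decomposition:
Bags: B1 = {1, 4, 5}  B2 = {1, 3, 5}  B3 = {3, 5, 8}  B4 = {1, 5, 6}  B5 = {0, 4, 5}  B6 = {2, 5, 6}  B7 = {4, 5, 7}
Tree: B1–B2, B2–B3, B2–B4, B1–B5, B4–B6, B5–B7

Each bag holds 3 vertices, so the decomposition has width 2, which upper-bounds the treewidth. On the other hand G contains the 3-clique {0, 4, 5}. A clique must lie in a single bag of any decomposition, so no decomposition can have width below 2. Combining the bounds, tw(G) = 2.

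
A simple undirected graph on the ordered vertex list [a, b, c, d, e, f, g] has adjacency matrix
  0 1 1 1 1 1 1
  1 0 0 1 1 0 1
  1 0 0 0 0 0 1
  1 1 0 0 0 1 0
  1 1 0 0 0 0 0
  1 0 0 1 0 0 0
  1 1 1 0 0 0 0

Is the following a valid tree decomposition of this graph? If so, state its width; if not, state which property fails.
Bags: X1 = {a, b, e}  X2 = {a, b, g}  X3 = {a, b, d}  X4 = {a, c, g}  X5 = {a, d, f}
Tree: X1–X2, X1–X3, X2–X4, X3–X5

Checking the three conditions: (i) the bags cover all of {a, b, c, d, e, f, g}; (ii) for each edge, some bag contains both endpoints; (iii) the bags containing any fixed vertex form a subtree. All hold, so the decomposition is valid with width 3 − 1 = 2.

Yes; width 2.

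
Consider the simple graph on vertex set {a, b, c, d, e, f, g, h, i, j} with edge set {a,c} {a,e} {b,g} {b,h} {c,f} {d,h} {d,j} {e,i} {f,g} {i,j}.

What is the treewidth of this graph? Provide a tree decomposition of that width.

Treewidth 2.
Bags: B1 = {b, g, h}  B2 = {f, g, h}  B3 = {c, f, h}  B4 = {a, c, h}  B5 = {a, e, h}  B6 = {e, h, i}  B7 = {h, i, j}  B8 = {d, h, j}
Tree: B1–B2, B2–B3, B3–B4, B4–B5, B5–B6, B6–B7, B7–B8

Each bag holds 3 vertices, so the decomposition has width 2, which upper-bounds the treewidth. Since h–b–g–f–c–a–e–i–j–d–h is a cycle in G, G is not acyclic. Forests are exactly the graphs of treewidth ≤ 1, so tw(G) ≥ 2. Hence tw(G) = 2 exactly.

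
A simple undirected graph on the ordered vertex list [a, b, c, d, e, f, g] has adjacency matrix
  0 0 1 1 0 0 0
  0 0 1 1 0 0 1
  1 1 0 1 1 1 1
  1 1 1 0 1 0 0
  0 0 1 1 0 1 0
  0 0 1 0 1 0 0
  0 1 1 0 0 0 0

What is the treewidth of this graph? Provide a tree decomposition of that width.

Treewidth 2.
One such decomposition:
Bags: B1 = {b, c, d}  B2 = {a, c, d}  B3 = {b, c, g}  B4 = {c, d, e}  B5 = {c, e, f}
Tree: B1–B2, B1–B3, B1–B4, B4–B5

Each bag holds 3 vertices, so the decomposition has width 2, which upper-bounds the treewidth. For the lower bound, the 3 vertices {c, d, e} are pairwise adjacent, and any tree decomposition puts a clique entirely inside one bag — forcing width ≥ 2. Hence tw(G) = 2 exactly.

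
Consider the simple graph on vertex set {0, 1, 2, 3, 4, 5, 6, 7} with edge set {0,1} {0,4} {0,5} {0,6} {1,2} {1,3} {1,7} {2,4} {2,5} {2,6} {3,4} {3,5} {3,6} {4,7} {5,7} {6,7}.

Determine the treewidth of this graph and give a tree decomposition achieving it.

Treewidth 4.
Bags: B1 = {0, 2, 3, 4, 7}  B2 = {0, 1, 2, 3, 7}  B3 = {0, 2, 3, 6, 7}  B4 = {0, 2, 3, 5, 7}
Tree: B1–B2, B2–B3, B3–B4

The largest bag has 5 vertices, giving width 4; this decomposition certifies tw(G) ≤ 4. For the lower bound: the 5 vertex sets {0,4}, {1,2}, {3,6}, {7}, {5} are disjoint, each induces a connected subgraph, and every pair is joined by at least one edge of G. Contracting each set to a single vertex therefore yields K_{5} as a minor, and since treewidth is minor-monotone, tw(G) ≥ tw(K_{5}) = 4. Therefore the treewidth is 4.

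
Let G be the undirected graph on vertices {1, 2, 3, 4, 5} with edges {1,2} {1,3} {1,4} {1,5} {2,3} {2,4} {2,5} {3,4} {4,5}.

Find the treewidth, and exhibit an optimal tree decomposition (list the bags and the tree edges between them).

The largest bag has 4 vertices, giving width 3; this decomposition certifies tw(G) ≤ 3. Conversely, {1, 2, 3, 4} is a clique of size 4, and the vertices of any clique must share a bag in every tree decomposition; so some bag has ≥ 4 vertices and tw(G) ≥ 3. Therefore the treewidth is 3.

Treewidth 3.
Bags: B1 = {1, 2, 3, 4}  B2 = {1, 2, 4, 5}
Tree: B1–B2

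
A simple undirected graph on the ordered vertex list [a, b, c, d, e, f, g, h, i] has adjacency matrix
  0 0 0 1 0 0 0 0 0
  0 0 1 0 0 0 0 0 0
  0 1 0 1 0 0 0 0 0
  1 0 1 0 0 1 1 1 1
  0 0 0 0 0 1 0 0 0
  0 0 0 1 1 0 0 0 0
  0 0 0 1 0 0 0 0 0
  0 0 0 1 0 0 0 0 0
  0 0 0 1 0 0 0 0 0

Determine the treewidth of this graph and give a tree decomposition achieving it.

Every bag has size at most 2, so the width is 2 − 1 = 1 and tw(G) ≤ 1. G has an edge, so its treewidth is at least 1. Therefore the treewidth is 1.

Treewidth 1.
Bags: B1 = {d, h}  B2 = {a, d}  B3 = {d, f}  B4 = {e, f}  B5 = {c, d}  B6 = {d, i}  B7 = {b, c}  B8 = {d, g}
Tree: B1–B2, B2–B3, B3–B4, B1–B5, B5–B6, B5–B7, B6–B8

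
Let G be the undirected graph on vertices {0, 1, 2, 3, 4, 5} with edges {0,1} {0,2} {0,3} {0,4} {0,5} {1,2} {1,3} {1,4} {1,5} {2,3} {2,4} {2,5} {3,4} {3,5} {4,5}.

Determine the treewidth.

A width-5 tree decomposition is:
Bags: B1 = {0, 1, 2, 3, 4, 5}
Tree: (single bag)
A single bag containing all 6 vertices is trivially a valid decomposition of width 5. For the lower bound, the 6 vertices {0, 1, 2, 3, 4, 5} are pairwise adjacent, and any tree decomposition puts a clique entirely inside one bag — forcing width ≥ 5. The upper and lower bounds meet at 5, so that is the treewidth.

5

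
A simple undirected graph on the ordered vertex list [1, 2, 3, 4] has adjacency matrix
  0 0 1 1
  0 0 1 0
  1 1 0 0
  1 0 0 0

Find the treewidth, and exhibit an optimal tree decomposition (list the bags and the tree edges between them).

Each bag holds 2 vertices, so the decomposition has width 1, which upper-bounds the treewidth. Any graph with an edge has treewidth ≥ 1, and G has the edge 4–1. Therefore the treewidth is 1.

Treewidth 1.
Bags: B1 = {1, 4}  B2 = {1, 3}  B3 = {2, 3}
Tree: B1–B2, B2–B3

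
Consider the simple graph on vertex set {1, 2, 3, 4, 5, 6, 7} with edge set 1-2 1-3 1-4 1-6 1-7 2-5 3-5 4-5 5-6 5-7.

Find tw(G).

2

A width-2 tree decomposition is:
Bags: B1 = {1, 5, 6}  B2 = {1, 4, 5}  B3 = {1, 5, 7}  B4 = {1, 2, 5}  B5 = {1, 3, 5}
Tree: B1–B2, B2–B3, B3–B4, B4–B5
Each bag holds 3 vertices, so the decomposition has width 2, which upper-bounds the treewidth. Since 1–6–5–4–1 is a cycle in G, G is not acyclic. Forests are exactly the graphs of treewidth ≤ 1, so tw(G) ≥ 2. The upper and lower bounds meet at 2, so that is the treewidth.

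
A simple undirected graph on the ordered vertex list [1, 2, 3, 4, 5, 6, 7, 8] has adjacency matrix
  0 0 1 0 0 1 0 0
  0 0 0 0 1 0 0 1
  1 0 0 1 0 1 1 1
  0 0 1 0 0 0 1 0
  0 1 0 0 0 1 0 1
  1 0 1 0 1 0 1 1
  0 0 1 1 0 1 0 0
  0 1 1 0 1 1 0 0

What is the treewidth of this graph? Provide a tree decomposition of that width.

Treewidth 2.
Bags: B1 = {3, 6, 8}  B2 = {1, 3, 6}  B3 = {3, 6, 7}  B4 = {5, 6, 8}  B5 = {3, 4, 7}  B6 = {2, 5, 8}
Tree: B1–B2, B1–B3, B1–B4, B3–B5, B4–B6

Every bag has size at most 3, so the width is 3 − 1 = 2 and tw(G) ≤ 2. Conversely, {2, 5, 8} is a clique of size 3, and the vertices of any clique must share a bag in every tree decomposition; so some bag has ≥ 3 vertices and tw(G) ≥ 2. Therefore the treewidth is 2.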